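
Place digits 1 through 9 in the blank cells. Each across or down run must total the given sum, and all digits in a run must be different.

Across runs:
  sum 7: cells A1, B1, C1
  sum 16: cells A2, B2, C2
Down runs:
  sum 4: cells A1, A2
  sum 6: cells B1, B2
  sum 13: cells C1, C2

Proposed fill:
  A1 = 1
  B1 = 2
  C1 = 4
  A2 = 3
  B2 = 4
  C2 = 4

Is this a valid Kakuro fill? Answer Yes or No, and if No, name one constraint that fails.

No — the down run C1–C2 sums to 8, not 13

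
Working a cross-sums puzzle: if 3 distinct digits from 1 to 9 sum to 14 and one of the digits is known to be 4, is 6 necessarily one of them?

No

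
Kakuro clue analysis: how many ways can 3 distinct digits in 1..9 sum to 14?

8

3 distinct digits from 1–9 sum between 6 and 24.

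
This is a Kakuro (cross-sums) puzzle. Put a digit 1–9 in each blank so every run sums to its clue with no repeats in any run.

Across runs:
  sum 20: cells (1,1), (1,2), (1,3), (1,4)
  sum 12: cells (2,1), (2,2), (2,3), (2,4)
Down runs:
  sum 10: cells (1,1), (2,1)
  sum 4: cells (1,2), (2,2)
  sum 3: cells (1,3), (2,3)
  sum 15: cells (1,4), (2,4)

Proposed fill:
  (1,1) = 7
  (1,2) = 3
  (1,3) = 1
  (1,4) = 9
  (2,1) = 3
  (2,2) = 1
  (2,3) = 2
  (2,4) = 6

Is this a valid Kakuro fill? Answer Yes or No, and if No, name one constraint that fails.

Yes

Across: 7+3+1+9=20; 3+1+2+6=12. Down: 7+3=10; 3+1=4; 1+2=3; 9+6=15. No digit repeats within any run.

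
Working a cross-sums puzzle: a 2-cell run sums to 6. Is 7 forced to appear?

No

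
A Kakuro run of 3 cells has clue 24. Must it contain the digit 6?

No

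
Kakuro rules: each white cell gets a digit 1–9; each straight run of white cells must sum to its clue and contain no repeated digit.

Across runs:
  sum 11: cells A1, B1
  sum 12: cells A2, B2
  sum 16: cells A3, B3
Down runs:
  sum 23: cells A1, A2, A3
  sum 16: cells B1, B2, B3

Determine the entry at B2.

4

16 in 2 cells must be {7,9}; 23 in 3 cells must be {6,8,9}.
The 16 across and the 23 down share only 9, so A3 = 9.
B3 = 16 − 9 = 7 completes the 16 across.
Given what's placed, A2 must be 8 to fit the 12 across and 23 down.
B2 = 12 − 8 = 4 completes the 12 across.
A1 = 23 − 17 = 6 completes the 23 down.
B1 = 11 − 6 = 5 completes the 11 across.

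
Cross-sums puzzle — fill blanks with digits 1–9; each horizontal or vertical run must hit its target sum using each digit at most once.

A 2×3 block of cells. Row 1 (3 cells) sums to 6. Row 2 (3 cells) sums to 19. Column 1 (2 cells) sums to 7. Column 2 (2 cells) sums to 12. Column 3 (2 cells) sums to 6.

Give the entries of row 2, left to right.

6 9 4

6 in 3 cells must be {1,2,3}.
The 6 across and the 12 down share only 3, so (1,2) = 3.
(2,2) = 12 − 3 = 9 completes the 12 down.
Nothing is forced directly, so branch on (2,3), whose candidates are 2 or 4. If (2,3) = 2: then (1,3) would have to be in {1,2} for the 6 across but in {4} for the 6 down — contradiction. So (2,3) = 4.
(1,3) = 6 − 4 = 2 completes the 6 down.
(2,1) = 19 − 13 = 6 completes the 19 across.
(1,1) = 6 − 5 = 1 completes the 6 across.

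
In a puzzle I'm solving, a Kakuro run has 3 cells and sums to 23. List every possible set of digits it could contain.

{6,8,9}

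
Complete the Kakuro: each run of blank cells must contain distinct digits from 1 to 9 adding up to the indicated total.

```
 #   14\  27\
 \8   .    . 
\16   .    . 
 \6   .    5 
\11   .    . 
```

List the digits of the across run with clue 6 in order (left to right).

1, 5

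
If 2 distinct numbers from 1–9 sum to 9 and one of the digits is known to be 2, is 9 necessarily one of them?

No

The only way to make 9 from 2 distinct digits under that restriction is {2,7}, which does not contain 9.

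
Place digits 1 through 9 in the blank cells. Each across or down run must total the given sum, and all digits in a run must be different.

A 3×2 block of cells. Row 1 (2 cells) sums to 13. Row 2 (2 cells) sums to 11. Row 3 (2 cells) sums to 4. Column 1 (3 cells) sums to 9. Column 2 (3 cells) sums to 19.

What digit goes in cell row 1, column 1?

6

4 in 2 cells must be {1,3}.
The 4 across and the 19 down share only 3, so (3,2) = 3.
(3,1) = 4 − 3 = 1 completes the 4 across.
Nothing is forced directly, so branch on (1,1), whose candidates are 5 or 6. If (1,1) = 5: then (1,2) would have to be in {8} for the 13 across but in {7,9} for the 19 down — contradiction. So (1,1) = 6.
(1,2) = 13 − 6 = 7 completes the 13 across.
(2,1) = 9 − 7 = 2 completes the 9 down.
(2,2) = 11 − 2 = 9 completes the 11 across.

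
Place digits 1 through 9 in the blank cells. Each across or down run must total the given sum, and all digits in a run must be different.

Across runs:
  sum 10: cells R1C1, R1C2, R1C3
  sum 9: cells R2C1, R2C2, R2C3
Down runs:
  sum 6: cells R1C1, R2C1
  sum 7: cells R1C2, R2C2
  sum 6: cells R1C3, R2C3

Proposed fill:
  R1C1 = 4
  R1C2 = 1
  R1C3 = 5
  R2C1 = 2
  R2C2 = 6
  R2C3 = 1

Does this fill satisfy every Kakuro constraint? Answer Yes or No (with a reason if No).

Yes

Across: 4+1+5=10; 2+6+1=9. Down: 4+2=6; 1+6=7; 5+1=6. No digit repeats within any run.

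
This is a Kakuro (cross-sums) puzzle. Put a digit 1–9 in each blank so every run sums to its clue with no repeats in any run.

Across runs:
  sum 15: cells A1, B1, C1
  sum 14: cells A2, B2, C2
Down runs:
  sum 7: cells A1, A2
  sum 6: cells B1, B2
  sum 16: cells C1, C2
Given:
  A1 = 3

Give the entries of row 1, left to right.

3, 5, 7

16 in 2 cells must be {7,9}.
C1 = 7: the only remaining digit allowed by both the 15 across and the 16 down.
A2 = 7 − 3 = 4 completes the 7 down.
C2 = 16 − 7 = 9 completes the 16 down.
B1 = 15 − 10 = 5 completes the 15 across.
B2 = 14 − 13 = 1 completes the 14 across.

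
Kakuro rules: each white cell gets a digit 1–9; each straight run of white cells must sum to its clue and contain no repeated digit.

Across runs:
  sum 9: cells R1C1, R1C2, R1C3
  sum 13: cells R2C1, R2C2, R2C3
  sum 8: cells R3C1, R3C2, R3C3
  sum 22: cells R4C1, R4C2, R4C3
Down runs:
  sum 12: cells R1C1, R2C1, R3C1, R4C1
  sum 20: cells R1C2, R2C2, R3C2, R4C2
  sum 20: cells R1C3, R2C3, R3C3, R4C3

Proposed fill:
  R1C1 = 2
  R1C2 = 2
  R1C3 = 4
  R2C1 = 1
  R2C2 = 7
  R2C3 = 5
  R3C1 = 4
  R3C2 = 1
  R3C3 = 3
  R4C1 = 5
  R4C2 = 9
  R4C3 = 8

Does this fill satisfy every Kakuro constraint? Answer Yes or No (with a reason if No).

No — the down run R1C2–R4C2 sums to 19, not 20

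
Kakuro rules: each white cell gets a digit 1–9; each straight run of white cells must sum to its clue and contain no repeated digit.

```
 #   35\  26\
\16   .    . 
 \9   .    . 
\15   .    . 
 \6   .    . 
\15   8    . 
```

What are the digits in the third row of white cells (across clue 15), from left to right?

9, 6

16 in 2 cells must be {7,9}; 35 in 5 cells must be {5,6,7,8,9}.
Given what's placed, R4C1 must be 5 to fit the 6 across and 35 down.
R4C2 = 6 − 5 = 1 completes the 6 across.
R5C2 = 15 − 8 = 7 completes the 15 across.
Given what's placed, R1C2 must be 9 to fit the 16 across and 26 down.
Given what's placed, R3C2 must be 6 to fit the 15 across and 26 down.
R1C1 = 16 − 9 = 7 completes the 16 across.
R2C1 = 6: the only remaining digit allowed by both the 9 across and the 35 down.
R2C2 = 9 − 6 = 3 completes the 9 across.
R3C1 = 15 − 6 = 9 completes the 15 across.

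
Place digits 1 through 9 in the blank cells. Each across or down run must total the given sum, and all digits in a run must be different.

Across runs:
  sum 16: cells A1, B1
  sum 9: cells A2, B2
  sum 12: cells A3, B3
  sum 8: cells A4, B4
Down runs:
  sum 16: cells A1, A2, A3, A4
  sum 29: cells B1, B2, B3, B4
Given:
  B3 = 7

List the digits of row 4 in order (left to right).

3, 5

16 in 2 cells must be {7,9}; 29 in 4 cells must be {5,7,8,9}.
Given what's placed, B1 must be 9 to fit the 16 across and 29 down.
A3 = 12 − 7 = 5 completes the 12 across.
B4 = 5: the only remaining digit allowed by both the 8 across and the 29 down.
A1 = 16 − 9 = 7 completes the 16 across.
B2 = 29 − 21 = 8 completes the 29 down.
A4 = 8 − 5 = 3 completes the 8 across.
A2 = 9 − 8 = 1 completes the 9 across.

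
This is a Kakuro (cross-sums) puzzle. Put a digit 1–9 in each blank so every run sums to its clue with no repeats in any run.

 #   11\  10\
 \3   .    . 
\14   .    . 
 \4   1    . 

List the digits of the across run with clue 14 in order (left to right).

8, 6

3 in 2 cells must be {1,2}; 4 in 2 cells must be {1,3}.
Given what's placed, R1C1 must be 2 to fit the 3 across and 11 down.
R1C2 = 3 − 2 = 1 completes the 3 across.
R2C1 = 11 − 3 = 8 completes the 11 down.
R2C2 = 14 − 8 = 6 completes the 14 across.
R3C2 = 4 − 1 = 3 completes the 4 across.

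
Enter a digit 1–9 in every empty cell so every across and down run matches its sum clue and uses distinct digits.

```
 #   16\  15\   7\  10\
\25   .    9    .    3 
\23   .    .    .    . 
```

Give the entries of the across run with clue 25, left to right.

16 in 2 cells must be {7,9}.
R1C1 = 7: the only remaining digit allowed by both the 25 across and the 16 down.
R1C3 = 25 − 19 = 6 completes the 25 across.
R2C1 = 16 − 7 = 9 completes the 16 down.
R2C2 = 15 − 9 = 6 completes the 15 down.
R2C3 = 7 − 6 = 1 completes the 7 down.
R2C4 = 23 − 16 = 7 completes the 23 across.

7, 9, 6, 3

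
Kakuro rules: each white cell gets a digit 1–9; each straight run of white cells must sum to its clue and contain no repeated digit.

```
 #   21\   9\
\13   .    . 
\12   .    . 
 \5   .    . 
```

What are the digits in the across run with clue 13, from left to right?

8, 5

The 5 across and the 21 down share only 4, so R3C1 = 4.
R3C2 = 5 − 4 = 1 completes the 5 across.
Nothing is forced directly, so branch on R1C1, whose candidates are 8 or 9. If R1C1 = 9: then R1C2 would have to be in {4} for the 13 across but in {2,3,5,6} for the 9 down — contradiction. So R1C1 = 8.
R1C2 = 13 − 8 = 5 completes the 13 across.
R2C1 = 21 − 12 = 9 completes the 21 down.
R2C2 = 12 − 9 = 3 completes the 12 across.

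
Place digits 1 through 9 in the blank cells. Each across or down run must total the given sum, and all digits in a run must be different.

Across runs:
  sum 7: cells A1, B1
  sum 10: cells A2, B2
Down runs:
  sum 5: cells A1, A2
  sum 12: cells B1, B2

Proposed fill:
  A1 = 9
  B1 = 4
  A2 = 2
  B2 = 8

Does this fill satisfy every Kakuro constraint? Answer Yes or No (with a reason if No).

No — the across run A1–B1 sums to 13, not 7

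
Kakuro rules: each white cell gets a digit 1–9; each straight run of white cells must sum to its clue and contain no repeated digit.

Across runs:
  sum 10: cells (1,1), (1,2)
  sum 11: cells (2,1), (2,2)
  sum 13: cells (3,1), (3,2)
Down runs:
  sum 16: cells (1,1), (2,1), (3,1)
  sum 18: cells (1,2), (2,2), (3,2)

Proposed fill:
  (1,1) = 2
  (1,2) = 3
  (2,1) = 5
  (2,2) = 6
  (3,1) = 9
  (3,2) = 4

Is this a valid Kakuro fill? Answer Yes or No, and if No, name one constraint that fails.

No — the down run (1,2)–(3,2) sums to 13, not 18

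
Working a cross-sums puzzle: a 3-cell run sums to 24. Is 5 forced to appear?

No

The only way to make 24 from 3 distinct digits is {7,8,9}, which does not contain 5.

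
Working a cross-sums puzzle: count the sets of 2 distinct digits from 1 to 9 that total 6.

2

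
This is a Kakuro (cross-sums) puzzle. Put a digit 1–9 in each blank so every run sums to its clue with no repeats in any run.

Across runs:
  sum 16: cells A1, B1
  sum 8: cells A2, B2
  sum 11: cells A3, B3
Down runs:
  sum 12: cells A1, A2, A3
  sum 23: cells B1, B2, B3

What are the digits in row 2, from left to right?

16 in 2 cells must be {7,9}; 23 in 3 cells must be {6,8,9}.
The 16 across and the 23 down share only 9, so B1 = 9.
Given what's placed, B2 must be 6 to fit the 8 across and 23 down.
B3 = 23 − 15 = 8 completes the 23 down.
A1 = 16 − 9 = 7 completes the 16 across.
A2 = 8 − 6 = 2 completes the 8 across.
A3 = 11 − 8 = 3 completes the 11 across.

2, 6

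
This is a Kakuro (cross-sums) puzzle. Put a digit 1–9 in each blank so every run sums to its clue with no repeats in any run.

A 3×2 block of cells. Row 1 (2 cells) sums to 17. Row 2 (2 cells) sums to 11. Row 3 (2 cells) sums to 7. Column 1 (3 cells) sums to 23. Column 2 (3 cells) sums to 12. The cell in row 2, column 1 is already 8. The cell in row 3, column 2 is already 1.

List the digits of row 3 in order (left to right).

17 in 2 cells must be {8,9}; 23 in 3 cells must be {6,8,9}.
(1,1) = 9: the only remaining digit allowed by both the 17 across and the 23 down.
(1,2) = 17 − 9 = 8 completes the 17 across.
(2,2) = 11 − 8 = 3 completes the 11 across.
(3,1) = 7 − 1 = 6 completes the 7 across.

6 1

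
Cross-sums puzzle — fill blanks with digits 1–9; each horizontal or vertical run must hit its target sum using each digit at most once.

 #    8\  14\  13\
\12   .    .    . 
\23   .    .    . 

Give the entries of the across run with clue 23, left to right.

23 in 3 cells must be {6,8,9}.
The 23 across and the 8 down share only 6, so R2C1 = 6.
R1C1 = 8 − 6 = 2 completes the 8 down.
Nothing is forced directly, so branch on R1C2, whose candidates are 6 or 9. If R1C2 = 9: then R1C3 would have to be in {1} for the 12 across but in {4,5,6,7,8,9} for the 13 down — contradiction. So R1C2 = 6.
R1C3 = 12 − 8 = 4 completes the 12 across.
R2C2 = 14 − 6 = 8 completes the 14 down.
R2C3 = 23 − 14 = 9 completes the 23 across.

6 8 9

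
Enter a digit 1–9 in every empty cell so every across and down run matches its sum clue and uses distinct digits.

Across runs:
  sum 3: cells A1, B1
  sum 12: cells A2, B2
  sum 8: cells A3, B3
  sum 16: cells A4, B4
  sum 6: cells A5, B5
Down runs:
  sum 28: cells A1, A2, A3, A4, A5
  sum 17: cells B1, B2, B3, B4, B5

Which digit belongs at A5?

4

3 in 2 cells must be {1,2}; 16 in 2 cells must be {7,9}.
Only 7 fits B4 under both its across sum 16 and down sum 17.
A4 = 16 − 7 = 9 completes the 16 across.
Nothing is forced directly, so branch on B2, whose candidates are 3 or 4. If B2 = 3: then A2 would have to be in {9} for the 12 across but in {1,2,3,4,5,6,7,8} for the 28 down — contradiction. So B2 = 4.
A2 = 12 − 4 = 8 completes the 12 across.
No cell is forced outright now. A1 can only be 1 or 2 (the digits allowed by both its 3 across and its 28 down). If A1 = 1: that forces B1 = 2, A5 = 4, after which B5 would have to be in {2} for the 6 across but in {1,3} for the 17 down — contradiction. So A1 = 2.
B1 = 3 − 2 = 1 completes the 3 across.
Given what's placed, B5 must be 2 to fit the 6 across and 17 down.
B3 = 17 − 14 = 3 completes the 17 down.
A5 = 6 − 2 = 4 completes the 6 across.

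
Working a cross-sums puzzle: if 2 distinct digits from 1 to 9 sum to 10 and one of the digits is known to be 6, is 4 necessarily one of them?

Yes

The only way to make 10 from 2 distinct digits under that restriction is {4,6}, which contains 4.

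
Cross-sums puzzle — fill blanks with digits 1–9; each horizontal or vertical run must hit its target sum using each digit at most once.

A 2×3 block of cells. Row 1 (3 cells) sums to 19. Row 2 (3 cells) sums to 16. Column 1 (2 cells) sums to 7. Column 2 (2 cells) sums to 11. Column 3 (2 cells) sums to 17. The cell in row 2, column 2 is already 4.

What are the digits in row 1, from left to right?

17 in 2 cells must be {8,9}.
(1,2) = 11 − 4 = 7 completes the 11 down.
Given what's placed, (2,3) must be 9 to fit the 16 across and 17 down.
(1,3) = 17 − 9 = 8 completes the 17 down.
(2,1) = 16 − 13 = 3 completes the 16 across.
(1,1) = 19 − 15 = 4 completes the 19 across.

4 7 8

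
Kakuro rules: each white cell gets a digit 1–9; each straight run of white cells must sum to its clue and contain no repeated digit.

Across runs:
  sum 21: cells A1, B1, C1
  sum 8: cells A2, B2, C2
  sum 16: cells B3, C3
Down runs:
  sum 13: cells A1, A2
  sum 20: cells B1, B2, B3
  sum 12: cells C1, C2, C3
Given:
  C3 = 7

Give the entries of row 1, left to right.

9 8 4

16 in 2 cells must be {7,9}.
C1 = 4: the only remaining digit allowed by both the 21 across and the 12 down.
C2 = 12 − 11 = 1 completes the 12 down.
B3 = 16 − 7 = 9 completes the 16 across.
Given what's placed, B1 must be 8 to fit the 21 across and 20 down.
B2 = 20 − 17 = 3 completes the 20 down.
A1 = 21 − 12 = 9 completes the 21 across.
A2 = 8 − 4 = 4 completes the 8 across.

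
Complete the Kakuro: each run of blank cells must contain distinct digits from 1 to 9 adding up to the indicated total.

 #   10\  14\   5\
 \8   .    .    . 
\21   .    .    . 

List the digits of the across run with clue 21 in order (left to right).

8, 9, 4

The 8 across and the 14 down share only 5, so R1C2 = 5.
R2C2 = 14 − 5 = 9 completes the 14 down.
Given what's placed, R2C3 must be 4 to fit the 21 across and 5 down.
R1C3 = 5 − 4 = 1 completes the 5 down.
R2C1 = 21 − 13 = 8 completes the 21 across.
R1C1 = 8 − 6 = 2 completes the 8 across.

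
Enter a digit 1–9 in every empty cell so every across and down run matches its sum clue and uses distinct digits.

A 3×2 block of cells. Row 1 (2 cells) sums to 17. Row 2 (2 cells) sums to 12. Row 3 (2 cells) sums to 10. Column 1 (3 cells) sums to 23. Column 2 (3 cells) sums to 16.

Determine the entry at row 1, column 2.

9

17 in 2 cells must be {8,9}; 23 in 3 cells must be {6,8,9}.
Nothing is forced directly, so branch on (1,1), whose candidates are 8 or 9. If (1,1) = 9: that forces (1,2) = 8, (2,1) = 8, after which (2,2) would have to be in {4} for the 12 across but in {1,2,3,5,6,7} for the 16 down — contradiction. So (1,1) = 8.
(1,2) = 17 − 8 = 9 completes the 17 across.
Given what's placed, (2,1) must be 9 to fit the 12 across and 23 down.
(2,2) = 12 − 9 = 3 completes the 12 across.
(3,1) = 23 − 17 = 6 completes the 23 down.
(3,2) = 10 − 6 = 4 completes the 10 across.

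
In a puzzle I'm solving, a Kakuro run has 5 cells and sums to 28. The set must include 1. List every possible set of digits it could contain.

5 distinct digits from 1–9 sum between 15 and 35.
Keeping only sets containing 1.

{1,3,7,8,9}; {1,4,6,8,9}; {1,5,6,7,9}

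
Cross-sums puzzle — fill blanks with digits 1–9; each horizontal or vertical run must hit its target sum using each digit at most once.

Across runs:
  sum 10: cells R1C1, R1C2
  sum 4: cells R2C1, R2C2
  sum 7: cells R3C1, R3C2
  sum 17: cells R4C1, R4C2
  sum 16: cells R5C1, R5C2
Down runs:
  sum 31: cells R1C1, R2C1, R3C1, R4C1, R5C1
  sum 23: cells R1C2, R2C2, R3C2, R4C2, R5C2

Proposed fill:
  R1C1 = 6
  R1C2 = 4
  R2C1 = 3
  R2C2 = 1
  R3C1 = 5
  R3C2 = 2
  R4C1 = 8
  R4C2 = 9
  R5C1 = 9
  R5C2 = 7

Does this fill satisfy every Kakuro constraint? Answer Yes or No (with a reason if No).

Yes

Across: 6+4=10; 3+1=4; 5+2=7; 8+9=17; 9+7=16. Down: 6+3+5+8+9=31; 4+1+2+9+7=23. No digit repeats within any run.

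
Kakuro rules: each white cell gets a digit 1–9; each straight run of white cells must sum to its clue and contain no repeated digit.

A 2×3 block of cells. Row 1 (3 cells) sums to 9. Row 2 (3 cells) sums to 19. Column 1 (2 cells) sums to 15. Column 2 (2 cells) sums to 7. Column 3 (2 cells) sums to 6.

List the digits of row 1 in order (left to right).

The 9 across and the 15 down share only 6, so (1,1) = 6.
(2,1) = 15 − 6 = 9 completes the 15 down.
Nothing is forced directly, so branch on (2,3), whose candidates are 2 or 4. If (2,3) = 2: then (1,3) would have to be in {1,2} for the 9 across but in {4} for the 6 down — contradiction. So (2,3) = 4.
(1,3) = 6 − 4 = 2 completes the 6 down.
(2,2) = 19 − 13 = 6 completes the 19 across.
(1,2) = 9 − 8 = 1 completes the 9 across.

6, 1, 2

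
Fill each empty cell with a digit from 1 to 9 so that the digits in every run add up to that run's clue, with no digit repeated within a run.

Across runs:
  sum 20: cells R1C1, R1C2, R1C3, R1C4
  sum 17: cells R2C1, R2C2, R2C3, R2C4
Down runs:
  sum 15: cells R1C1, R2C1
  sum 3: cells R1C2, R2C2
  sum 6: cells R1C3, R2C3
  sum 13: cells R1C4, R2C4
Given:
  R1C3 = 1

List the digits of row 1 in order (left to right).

8, 2, 1, 9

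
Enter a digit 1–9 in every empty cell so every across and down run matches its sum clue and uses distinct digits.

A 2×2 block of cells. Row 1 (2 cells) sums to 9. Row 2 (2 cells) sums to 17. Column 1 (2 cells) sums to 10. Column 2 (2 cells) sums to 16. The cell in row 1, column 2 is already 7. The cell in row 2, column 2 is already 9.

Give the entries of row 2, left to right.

8 9

17 in 2 cells must be {8,9}; 16 in 2 cells must be {7,9}.
(1,1) = 9 − 7 = 2 completes the 9 across.
(2,1) = 17 − 9 = 8 completes the 17 across.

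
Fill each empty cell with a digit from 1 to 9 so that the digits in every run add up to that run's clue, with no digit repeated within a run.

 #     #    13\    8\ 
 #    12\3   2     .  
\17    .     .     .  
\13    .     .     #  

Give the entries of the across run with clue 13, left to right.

8 5

3 in 2 cells must be {1,2}.
R1C3 = 3 − 2 = 1 completes the 3 across.
R2C3 = 8 − 1 = 7 completes the 8 down.
No cell is forced outright now. R2C1 can only be 4 or 8 or 9 (the digits allowed by both its 17 across and its 12 down). If R2C1 = 8: then R2C2 would have to be in {2} for the 17 across but in {3,4,5,6,7,8} for the 13 down — contradiction. If R2C1 = 9: then R2C2 would have to be in {1} for the 17 across but in {3,4,5,6,7,8} for the 13 down — contradiction. So R2C1 = 4.
R2C2 = 17 − 11 = 6 completes the 17 across.
R3C1 = 12 − 4 = 8 completes the 12 down.
R3C2 = 13 − 8 = 5 completes the 13 across.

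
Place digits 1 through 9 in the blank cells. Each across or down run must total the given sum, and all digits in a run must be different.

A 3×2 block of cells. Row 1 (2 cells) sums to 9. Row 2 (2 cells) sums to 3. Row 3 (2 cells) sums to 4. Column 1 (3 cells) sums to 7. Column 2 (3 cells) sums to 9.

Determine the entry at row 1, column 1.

3 in 2 cells must be {1,2}; 4 in 2 cells must be {1,3}; 7 in 3 cells must be {1,2,4}.
The 4 across and the 7 down share only 1, so (3,1) = 1.
(3,2) = 4 − 1 = 3 completes the 4 across.
Given what's placed, (2,1) must be 2 to fit the 3 across and 7 down.
(2,2) = 3 − 2 = 1 completes the 3 across.
(1,1) = 7 − 3 = 4 completes the 7 down.
(1,2) = 9 − 4 = 5 completes the 9 across.

4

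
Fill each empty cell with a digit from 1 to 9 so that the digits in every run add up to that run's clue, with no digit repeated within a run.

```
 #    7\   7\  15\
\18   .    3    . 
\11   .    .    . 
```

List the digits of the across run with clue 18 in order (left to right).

R1C1 = 6: the only remaining digit allowed by both the 18 across and the 7 down.
R1C3 = 18 − 9 = 9 completes the 18 across.
R2C1 = 7 − 6 = 1 completes the 7 down.
R2C2 = 7 − 3 = 4 completes the 7 down.
R2C3 = 11 − 5 = 6 completes the 11 across.

6 3 9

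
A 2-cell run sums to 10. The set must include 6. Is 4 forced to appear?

The only way to make 10 from 2 distinct digits under that restriction is {4,6}, which contains 4.

Yes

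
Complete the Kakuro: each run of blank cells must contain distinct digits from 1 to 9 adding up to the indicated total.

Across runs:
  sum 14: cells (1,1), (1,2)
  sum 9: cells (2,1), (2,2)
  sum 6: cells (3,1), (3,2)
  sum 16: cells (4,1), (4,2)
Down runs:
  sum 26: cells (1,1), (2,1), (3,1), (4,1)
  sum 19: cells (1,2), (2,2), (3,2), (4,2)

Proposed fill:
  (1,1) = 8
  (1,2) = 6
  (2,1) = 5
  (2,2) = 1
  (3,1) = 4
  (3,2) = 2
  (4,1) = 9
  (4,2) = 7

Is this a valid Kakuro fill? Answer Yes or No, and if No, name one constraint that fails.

No — the down run (1,2)–(4,2) sums to 16, not 19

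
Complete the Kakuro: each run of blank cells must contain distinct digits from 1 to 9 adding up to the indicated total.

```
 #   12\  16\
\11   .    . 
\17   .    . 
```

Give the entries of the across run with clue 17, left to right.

8 9

17 in 2 cells must be {8,9}; 16 in 2 cells must be {7,9}.
The 17 across and the 16 down share only 9, so R2C2 = 9.
R1C2 = 16 − 9 = 7 completes the 16 down.
R2C1 = 17 − 9 = 8 completes the 17 across.
R1C1 = 11 − 7 = 4 completes the 11 across.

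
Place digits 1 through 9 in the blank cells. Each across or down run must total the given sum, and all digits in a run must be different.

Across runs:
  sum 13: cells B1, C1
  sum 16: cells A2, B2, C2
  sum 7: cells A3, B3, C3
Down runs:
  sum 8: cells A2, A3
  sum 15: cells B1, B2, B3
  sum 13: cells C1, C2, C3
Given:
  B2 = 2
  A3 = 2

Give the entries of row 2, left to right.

7 in 3 cells must be {1,2,4}.
A2 = 8 − 2 = 6 completes the 8 down.
C2 = 16 − 8 = 8 completes the 16 across.
B3 = 4: the only remaining digit allowed by both the 7 across and the 15 down.
C3 = 7 − 6 = 1 completes the 7 across.
B1 = 15 − 6 = 9 completes the 15 down.
C1 = 13 − 9 = 4 completes the 13 across.

6 2 8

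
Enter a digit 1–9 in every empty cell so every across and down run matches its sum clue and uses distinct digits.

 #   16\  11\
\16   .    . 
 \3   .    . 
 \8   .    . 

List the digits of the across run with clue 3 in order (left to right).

16 in 2 cells must be {7,9}; 3 in 2 cells must be {1,2}.
The 16 across and the 11 down share only 7, so R1C2 = 7.
Given what's placed, R2C2 must be 1 to fit the 3 across and 11 down.
R3C2 = 11 − 8 = 3 completes the 11 down.
R1C1 = 16 − 7 = 9 completes the 16 across.
R2C1 = 3 − 1 = 2 completes the 3 across.
R3C1 = 8 − 3 = 5 completes the 8 across.

2 1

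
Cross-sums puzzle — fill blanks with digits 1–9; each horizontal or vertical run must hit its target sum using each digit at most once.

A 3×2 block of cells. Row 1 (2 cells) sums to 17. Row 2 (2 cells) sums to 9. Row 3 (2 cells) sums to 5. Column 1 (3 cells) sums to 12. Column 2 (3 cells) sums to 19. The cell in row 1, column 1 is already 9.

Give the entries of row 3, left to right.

1 4

17 in 2 cells must be {8,9}.
(1,2) = 17 − 9 = 8 completes the 17 across.
Nothing is forced directly, so branch on (2,1), whose candidates are 1 or 2. If (2,1) = 1: then (2,2) would have to be in {8} for the 9 across but in {2,4,5,6,7,9} for the 19 down — contradiction. So (2,1) = 2.
(2,2) = 9 − 2 = 7 completes the 9 across.
(3,1) = 12 − 11 = 1 completes the 12 down.
(3,2) = 5 − 1 = 4 completes the 5 across.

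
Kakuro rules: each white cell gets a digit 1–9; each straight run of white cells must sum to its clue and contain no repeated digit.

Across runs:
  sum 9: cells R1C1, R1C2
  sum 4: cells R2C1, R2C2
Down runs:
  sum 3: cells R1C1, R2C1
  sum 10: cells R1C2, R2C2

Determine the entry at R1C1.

2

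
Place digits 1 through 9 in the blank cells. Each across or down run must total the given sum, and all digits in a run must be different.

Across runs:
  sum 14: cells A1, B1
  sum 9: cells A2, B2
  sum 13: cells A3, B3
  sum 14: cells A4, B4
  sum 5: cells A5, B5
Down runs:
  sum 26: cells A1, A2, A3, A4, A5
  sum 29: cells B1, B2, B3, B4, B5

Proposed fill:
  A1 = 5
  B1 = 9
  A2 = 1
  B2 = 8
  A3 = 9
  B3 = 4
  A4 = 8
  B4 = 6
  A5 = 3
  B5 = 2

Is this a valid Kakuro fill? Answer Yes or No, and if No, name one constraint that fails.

Yes

Across: 5+9=14; 1+8=9; 9+4=13; 8+6=14; 3+2=5. Down: 5+1+9+8+3=26; 9+8+4+6+2=29. No digit repeats within any run.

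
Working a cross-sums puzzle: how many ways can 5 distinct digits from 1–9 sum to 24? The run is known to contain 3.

6

5 distinct digits from 1–9 sum between 15 and 35.
Keeping only sets containing 3.
Enumerating: {1,3,4,7,9}, {1,3,5,6,9}, {1,3,5,7,8}, {2,3,4,6,9}, {2,3,4,7,8}, {2,3,5,6,8}.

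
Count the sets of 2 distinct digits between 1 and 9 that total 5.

2

2 distinct digits from 1–9 sum between 3 and 17.
Enumerating: {1,4}, {2,3}.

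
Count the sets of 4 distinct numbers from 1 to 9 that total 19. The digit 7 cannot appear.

4 distinct digits from 1–9 sum between 10 and 30.
Dropping sets that contain 7.
Enumerating: {1,3,6,9}, {1,4,5,9}, {1,4,6,8}, {2,3,5,9}, {2,3,6,8}, {2,4,5,8}.

6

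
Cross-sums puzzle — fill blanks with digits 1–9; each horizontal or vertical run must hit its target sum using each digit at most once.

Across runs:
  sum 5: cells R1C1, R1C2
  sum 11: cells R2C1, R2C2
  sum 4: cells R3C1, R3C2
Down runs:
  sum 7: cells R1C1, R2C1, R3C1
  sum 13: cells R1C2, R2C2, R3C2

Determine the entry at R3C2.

3

4 in 2 cells must be {1,3}; 7 in 3 cells must be {1,2,4}.
The 4 across and the 7 down share only 1, so R3C1 = 1.
R3C2 = 4 − 1 = 3 completes the 4 across.
Nothing is forced directly, so branch on R1C1, whose candidates are 2 or 4. If R1C1 = 2: then R1C2 would have to be in {3} for the 5 across but in {1,2,4,6,8,9} for the 13 down — contradiction. So R1C1 = 4.
R1C2 = 5 − 4 = 1 completes the 5 across.
R2C1 = 7 − 5 = 2 completes the 7 down.
R2C2 = 11 − 2 = 9 completes the 11 across.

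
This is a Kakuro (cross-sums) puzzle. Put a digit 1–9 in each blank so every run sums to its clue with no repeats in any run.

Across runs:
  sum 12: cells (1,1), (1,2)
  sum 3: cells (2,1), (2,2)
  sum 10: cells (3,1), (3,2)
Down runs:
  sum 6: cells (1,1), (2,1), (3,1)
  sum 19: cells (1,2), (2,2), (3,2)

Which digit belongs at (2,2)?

3 in 2 cells must be {1,2}; 6 in 3 cells must be {1,2,3}.
The 12 across and the 6 down share only 3, so (1,1) = 3.
(1,2) = 12 − 3 = 9 completes the 12 across.
Given what's placed, (2,2) must be 2 to fit the 3 across and 19 down.
(3,2) = 19 − 11 = 8 completes the 19 down.
(2,1) = 3 − 2 = 1 completes the 3 across.
(3,1) = 10 − 8 = 2 completes the 10 across.

2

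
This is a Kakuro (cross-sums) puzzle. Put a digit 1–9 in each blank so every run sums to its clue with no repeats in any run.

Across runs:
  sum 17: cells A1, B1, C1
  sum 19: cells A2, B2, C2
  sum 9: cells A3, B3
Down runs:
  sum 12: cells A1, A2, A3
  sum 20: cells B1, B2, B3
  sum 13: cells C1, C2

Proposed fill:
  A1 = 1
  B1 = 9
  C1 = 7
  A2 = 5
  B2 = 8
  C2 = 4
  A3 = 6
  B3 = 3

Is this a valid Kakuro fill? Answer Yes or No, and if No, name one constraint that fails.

No — the across run A2–C2 sums to 17, not 19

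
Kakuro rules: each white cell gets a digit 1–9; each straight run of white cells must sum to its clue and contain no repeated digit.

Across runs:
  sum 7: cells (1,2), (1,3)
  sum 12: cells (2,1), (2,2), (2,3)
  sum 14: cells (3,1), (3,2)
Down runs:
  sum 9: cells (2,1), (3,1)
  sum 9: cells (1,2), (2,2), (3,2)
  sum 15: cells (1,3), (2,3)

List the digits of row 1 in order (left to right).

1 6

The 7 across and the 15 down share only 6, so (1,3) = 6.
(2,3) = 15 − 6 = 9 completes the 15 down.
(1,2) = 7 − 6 = 1 completes the 7 across.
(2,2) = 2: the only remaining digit allowed by both the 12 across and the 9 down.
(3,2) = 9 − 3 = 6 completes the 9 down.
(2,1) = 12 − 11 = 1 completes the 12 across.
(3,1) = 14 − 6 = 8 completes the 14 across.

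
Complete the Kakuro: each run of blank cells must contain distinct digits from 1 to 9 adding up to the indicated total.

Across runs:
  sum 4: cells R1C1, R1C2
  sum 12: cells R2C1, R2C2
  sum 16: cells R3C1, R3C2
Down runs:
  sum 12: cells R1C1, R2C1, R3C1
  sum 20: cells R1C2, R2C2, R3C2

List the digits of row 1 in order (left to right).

1, 3

4 in 2 cells must be {1,3}; 16 in 2 cells must be {7,9}.
The 4 across and the 20 down share only 3, so R1C2 = 3.
Given what's placed, R3C2 must be 9 to fit the 16 across and 20 down.
R1C1 = 4 − 3 = 1 completes the 4 across.
R2C2 = 20 − 12 = 8 completes the 20 down.
R3C1 = 16 − 9 = 7 completes the 16 across.
R2C1 = 12 − 8 = 4 completes the 12 across.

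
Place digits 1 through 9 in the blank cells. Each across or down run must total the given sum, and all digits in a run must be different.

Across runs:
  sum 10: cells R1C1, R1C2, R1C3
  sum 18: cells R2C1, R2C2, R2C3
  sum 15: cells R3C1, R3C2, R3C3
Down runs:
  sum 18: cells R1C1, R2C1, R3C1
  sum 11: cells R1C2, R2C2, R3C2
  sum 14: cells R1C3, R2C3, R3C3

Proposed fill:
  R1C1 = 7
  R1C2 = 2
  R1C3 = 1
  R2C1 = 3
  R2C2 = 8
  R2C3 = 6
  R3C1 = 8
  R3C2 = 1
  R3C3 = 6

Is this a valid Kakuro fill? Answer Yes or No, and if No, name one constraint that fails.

No — the across run R2C1–R2C3 sums to 17, not 18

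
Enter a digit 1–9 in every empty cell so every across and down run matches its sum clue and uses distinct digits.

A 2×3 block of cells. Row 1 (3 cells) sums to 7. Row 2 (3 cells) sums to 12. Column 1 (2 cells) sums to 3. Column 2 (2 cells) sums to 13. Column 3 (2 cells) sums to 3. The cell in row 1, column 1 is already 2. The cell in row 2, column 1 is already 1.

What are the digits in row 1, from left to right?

2, 4, 1

7 in 3 cells must be {1,2,4}; 3 in 2 cells must be {1,2}.
Given what's placed, (1,2) must be 4 to fit the 7 across and 13 down.
(1,3) = 7 − 6 = 1 completes the 7 across.
(2,2) = 13 − 4 = 9 completes the 13 down.
(2,3) = 12 − 10 = 2 completes the 12 across.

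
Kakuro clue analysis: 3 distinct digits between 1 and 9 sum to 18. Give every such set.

3 distinct digits from 1–9 sum between 6 and 24.

{1,8,9}; {2,7,9}; {3,6,9}; {3,7,8}; {4,5,9}; {4,6,8}; {5,6,7}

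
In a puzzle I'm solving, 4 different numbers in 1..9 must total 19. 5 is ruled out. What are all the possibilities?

{1,2,7,9}; {1,3,6,9}; {1,3,7,8}; {1,4,6,8}; {2,3,6,8}; {2,4,6,7}

4 distinct digits from 1–9 sum between 10 and 30.
Dropping sets that contain 5.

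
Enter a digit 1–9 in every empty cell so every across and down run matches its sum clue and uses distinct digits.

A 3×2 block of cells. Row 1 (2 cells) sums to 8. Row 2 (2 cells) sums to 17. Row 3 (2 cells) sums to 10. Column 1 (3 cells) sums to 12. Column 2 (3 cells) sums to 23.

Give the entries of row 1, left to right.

2, 6

17 in 2 cells must be {8,9}; 23 in 3 cells must be {6,8,9}.
The 8 across and the 23 down share only 6, so (1,2) = 6.
(1,1) = 8 − 6 = 2 completes the 8 across.
Given what's placed, (2,1) must be 9 to fit the 17 across and 12 down.
(2,2) = 17 − 9 = 8 completes the 17 across.
(3,1) = 12 − 11 = 1 completes the 12 down.
(3,2) = 10 − 1 = 9 completes the 10 across.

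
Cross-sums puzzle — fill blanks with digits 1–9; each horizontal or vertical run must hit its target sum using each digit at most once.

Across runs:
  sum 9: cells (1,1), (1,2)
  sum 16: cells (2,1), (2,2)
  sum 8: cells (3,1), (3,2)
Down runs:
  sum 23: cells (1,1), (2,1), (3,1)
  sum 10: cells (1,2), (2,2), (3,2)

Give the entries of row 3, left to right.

6 2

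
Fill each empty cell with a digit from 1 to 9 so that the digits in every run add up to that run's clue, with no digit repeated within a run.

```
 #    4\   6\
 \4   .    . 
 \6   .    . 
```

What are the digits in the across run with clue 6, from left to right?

4 in 2 cells must be {1,3}.
The 4 across and the 6 down share only 1, so R1C2 = 1.
The 6 across and the 4 down share only 1, so R2C1 = 1.
R2C2 = 6 − 1 = 5 completes the 6 across.
R1C1 = 4 − 1 = 3 completes the 4 across.

1 5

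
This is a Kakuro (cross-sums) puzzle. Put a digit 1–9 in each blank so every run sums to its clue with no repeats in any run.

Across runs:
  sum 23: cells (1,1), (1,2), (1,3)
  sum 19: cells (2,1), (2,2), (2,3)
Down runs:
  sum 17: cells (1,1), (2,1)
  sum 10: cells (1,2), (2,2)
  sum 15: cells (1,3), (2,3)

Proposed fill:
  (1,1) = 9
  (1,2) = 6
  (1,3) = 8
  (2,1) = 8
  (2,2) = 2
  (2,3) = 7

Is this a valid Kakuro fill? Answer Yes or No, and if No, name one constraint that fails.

No — the across run (2,1)–(2,3) sums to 17, not 19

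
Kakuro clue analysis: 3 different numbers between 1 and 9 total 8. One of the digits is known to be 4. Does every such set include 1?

Yes

The only way to make 8 from 3 distinct digits under that restriction is {1,3,4}, which contains 1.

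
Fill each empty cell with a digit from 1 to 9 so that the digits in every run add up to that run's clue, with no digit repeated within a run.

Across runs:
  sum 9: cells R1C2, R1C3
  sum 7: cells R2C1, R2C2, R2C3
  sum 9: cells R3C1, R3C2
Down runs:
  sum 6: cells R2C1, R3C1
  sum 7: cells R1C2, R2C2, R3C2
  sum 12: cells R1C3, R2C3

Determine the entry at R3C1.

7 in 3 cells must be {1,2,4}.
The 7 across and the 12 down share only 4, so R2C3 = 4.
R1C3 = 12 − 4 = 8 completes the 12 down.
R1C2 = 9 − 8 = 1 completes the 9 across.
R2C2 = 2: the only remaining digit allowed by both the 7 across and the 7 down.
R3C2 = 7 − 3 = 4 completes the 7 down.
R2C1 = 7 − 6 = 1 completes the 7 across.
R3C1 = 9 − 4 = 5 completes the 9 across.

5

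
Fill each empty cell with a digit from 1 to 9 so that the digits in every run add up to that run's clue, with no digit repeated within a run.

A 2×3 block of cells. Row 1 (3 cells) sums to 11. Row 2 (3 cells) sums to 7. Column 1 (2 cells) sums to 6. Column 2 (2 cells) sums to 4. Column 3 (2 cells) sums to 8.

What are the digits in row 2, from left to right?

7 in 3 cells must be {1,2,4}; 4 in 2 cells must be {1,3}.
The 7 across and the 4 down share only 1, so (2,2) = 1.
Given what's placed, (2,3) must be 2 to fit the 7 across and 8 down.
(1,2) = 4 − 1 = 3 completes the 4 down.
(1,3) = 8 − 2 = 6 completes the 8 down.
(2,1) = 7 − 3 = 4 completes the 7 across.
(1,1) = 11 − 9 = 2 completes the 11 across.

4, 1, 2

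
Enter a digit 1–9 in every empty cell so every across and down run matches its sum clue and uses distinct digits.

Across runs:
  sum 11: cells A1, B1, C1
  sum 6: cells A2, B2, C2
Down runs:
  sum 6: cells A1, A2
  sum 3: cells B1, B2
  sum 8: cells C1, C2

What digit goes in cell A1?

4

6 in 3 cells must be {1,2,3}; 3 in 2 cells must be {1,2}.
Nothing is forced directly, so branch on A2, whose candidates are 1 or 2. If A2 = 1: that forces A1 = 5, B1 = 2, after which C1 would have to be in {4} for the 11 across but in {1,2,3,5,6,7} for the 8 down — contradiction. So A2 = 2.
A1 = 6 − 2 = 4 completes the 6 down.
Given what's placed, B2 must be 1 to fit the 6 across and 3 down.
C2 = 6 − 3 = 3 completes the 6 across.
B1 = 3 − 1 = 2 completes the 3 down.
C1 = 11 − 6 = 5 completes the 11 across.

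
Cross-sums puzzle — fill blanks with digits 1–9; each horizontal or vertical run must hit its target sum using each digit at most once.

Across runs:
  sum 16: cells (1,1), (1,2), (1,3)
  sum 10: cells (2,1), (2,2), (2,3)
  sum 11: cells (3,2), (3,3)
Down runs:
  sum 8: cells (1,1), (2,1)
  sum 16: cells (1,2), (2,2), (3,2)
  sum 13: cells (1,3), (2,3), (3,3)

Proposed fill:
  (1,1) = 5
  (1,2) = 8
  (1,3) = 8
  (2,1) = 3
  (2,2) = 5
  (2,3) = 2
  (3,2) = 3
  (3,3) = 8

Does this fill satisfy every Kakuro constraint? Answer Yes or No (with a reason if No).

No — the down run (1,3)–(3,3) sums to 18, not 13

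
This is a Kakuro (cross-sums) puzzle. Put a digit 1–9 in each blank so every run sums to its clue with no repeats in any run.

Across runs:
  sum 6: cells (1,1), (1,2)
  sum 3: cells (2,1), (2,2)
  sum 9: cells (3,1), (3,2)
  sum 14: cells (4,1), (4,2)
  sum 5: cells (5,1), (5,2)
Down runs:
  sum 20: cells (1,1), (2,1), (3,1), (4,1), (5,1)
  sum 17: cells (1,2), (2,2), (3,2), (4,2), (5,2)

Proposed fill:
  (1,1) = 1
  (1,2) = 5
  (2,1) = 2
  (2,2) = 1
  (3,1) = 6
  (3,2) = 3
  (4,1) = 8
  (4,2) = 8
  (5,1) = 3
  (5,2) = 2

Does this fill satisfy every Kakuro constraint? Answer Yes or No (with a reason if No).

No — the across run (4,1)–(4,2) sums to 16, not 14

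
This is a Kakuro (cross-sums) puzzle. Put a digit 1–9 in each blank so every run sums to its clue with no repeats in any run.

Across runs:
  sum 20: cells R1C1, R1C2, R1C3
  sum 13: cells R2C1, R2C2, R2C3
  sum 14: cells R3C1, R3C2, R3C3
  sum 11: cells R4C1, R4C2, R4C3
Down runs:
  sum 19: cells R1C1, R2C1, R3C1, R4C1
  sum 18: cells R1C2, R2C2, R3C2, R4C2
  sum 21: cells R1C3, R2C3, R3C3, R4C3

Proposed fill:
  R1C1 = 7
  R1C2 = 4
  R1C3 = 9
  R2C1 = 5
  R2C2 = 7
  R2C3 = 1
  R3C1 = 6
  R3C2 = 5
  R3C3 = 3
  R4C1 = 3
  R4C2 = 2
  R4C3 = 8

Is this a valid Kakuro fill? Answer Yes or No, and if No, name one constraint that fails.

No — the down run R1C1–R4C1 sums to 21, not 19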